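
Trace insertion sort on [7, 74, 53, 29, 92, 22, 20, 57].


Initial: [7, 74, 53, 29, 92, 22, 20, 57]
Insert 74: [7, 74, 53, 29, 92, 22, 20, 57]
Insert 53: [7, 53, 74, 29, 92, 22, 20, 57]
Insert 29: [7, 29, 53, 74, 92, 22, 20, 57]
Insert 92: [7, 29, 53, 74, 92, 22, 20, 57]
Insert 22: [7, 22, 29, 53, 74, 92, 20, 57]
Insert 20: [7, 20, 22, 29, 53, 74, 92, 57]
Insert 57: [7, 20, 22, 29, 53, 57, 74, 92]

Sorted: [7, 20, 22, 29, 53, 57, 74, 92]


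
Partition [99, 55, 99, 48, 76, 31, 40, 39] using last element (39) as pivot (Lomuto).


Pivot: 39
  31 <= 39: swap -> [31, 55, 99, 48, 76, 99, 40, 39]
Place pivot at 1: [31, 39, 99, 48, 76, 99, 40, 55]

Partitioned: [31, 39, 99, 48, 76, 99, 40, 55]


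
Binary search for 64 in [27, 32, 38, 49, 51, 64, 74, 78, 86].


Step 1: lo=0, hi=8, mid=4, val=51
Step 2: lo=5, hi=8, mid=6, val=74
Step 3: lo=5, hi=5, mid=5, val=64

Found at index 5


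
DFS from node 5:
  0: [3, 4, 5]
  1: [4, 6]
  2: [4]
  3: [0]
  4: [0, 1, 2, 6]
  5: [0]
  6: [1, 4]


Visit 5, push [0]
Visit 0, push [4, 3]
Visit 3, push []
Visit 4, push [6, 2, 1]
Visit 1, push [6]
Visit 6, push []
Visit 2, push []

DFS order: [5, 0, 3, 4, 1, 6, 2]


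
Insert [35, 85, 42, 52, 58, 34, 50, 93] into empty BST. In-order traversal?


Insert 35: root
Insert 85: R from 35
Insert 42: R from 35 -> L from 85
Insert 52: R from 35 -> L from 85 -> R from 42
Insert 58: R from 35 -> L from 85 -> R from 42 -> R from 52
Insert 34: L from 35
Insert 50: R from 35 -> L from 85 -> R from 42 -> L from 52
Insert 93: R from 35 -> R from 85

In-order: [34, 35, 42, 50, 52, 58, 85, 93]


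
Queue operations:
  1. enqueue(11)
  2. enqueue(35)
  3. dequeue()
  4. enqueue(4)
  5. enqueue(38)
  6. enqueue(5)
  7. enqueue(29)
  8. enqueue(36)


enqueue(11) -> [11]
enqueue(35) -> [11, 35]
dequeue()->11, [35]
enqueue(4) -> [35, 4]
enqueue(38) -> [35, 4, 38]
enqueue(5) -> [35, 4, 38, 5]
enqueue(29) -> [35, 4, 38, 5, 29]
enqueue(36) -> [35, 4, 38, 5, 29, 36]

Final queue: [35, 4, 38, 5, 29, 36]


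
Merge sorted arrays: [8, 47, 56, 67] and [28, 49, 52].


Take 8 from A
Take 28 from B
Take 47 from A
Take 49 from B
Take 52 from B

Merged: [8, 28, 47, 49, 52, 56, 67]


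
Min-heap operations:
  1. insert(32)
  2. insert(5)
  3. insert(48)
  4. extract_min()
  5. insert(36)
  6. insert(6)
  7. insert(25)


insert(32) -> [32]
insert(5) -> [5, 32]
insert(48) -> [5, 32, 48]
extract_min()->5, [32, 48]
insert(36) -> [32, 48, 36]
insert(6) -> [6, 32, 36, 48]
insert(25) -> [6, 25, 36, 48, 32]

Final heap: [6, 25, 36, 48, 32]


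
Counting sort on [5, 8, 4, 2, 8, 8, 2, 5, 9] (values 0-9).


Input: [5, 8, 4, 2, 8, 8, 2, 5, 9]
Counts: [0, 0, 2, 0, 1, 2, 0, 0, 3, 1]

Sorted: [2, 2, 4, 5, 5, 8, 8, 8, 9]


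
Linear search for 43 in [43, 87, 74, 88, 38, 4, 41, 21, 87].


i=0: 43==43 found!

Found at 0, 1 comps


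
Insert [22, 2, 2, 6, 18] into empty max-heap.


Insert 22: [22]
Insert 2: [22, 2]
Insert 2: [22, 2, 2]
Insert 6: [22, 6, 2, 2]
Insert 18: [22, 18, 2, 2, 6]

Final heap: [22, 18, 2, 2, 6]


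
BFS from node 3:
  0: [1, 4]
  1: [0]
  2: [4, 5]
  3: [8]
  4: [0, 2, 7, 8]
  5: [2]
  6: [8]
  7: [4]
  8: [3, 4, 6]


Visit 3, enqueue [8]
Visit 8, enqueue [4, 6]
Visit 4, enqueue [0, 2, 7]
Visit 6, enqueue []
Visit 0, enqueue [1]
Visit 2, enqueue [5]
Visit 7, enqueue []
Visit 1, enqueue []
Visit 5, enqueue []

BFS order: [3, 8, 4, 6, 0, 2, 7, 1, 5]


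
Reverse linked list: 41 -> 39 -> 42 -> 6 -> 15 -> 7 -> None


Step 1: curr=41, set curr.next=prev(None) | reversed so far: 41
Step 2: curr=39, set curr.next=prev(41) | reversed so far: 39 -> 41
Step 3: curr=42, set curr.next=prev(39) | reversed so far: 42 -> 39 -> 41
Step 4: curr=6, set curr.next=prev(42) | reversed so far: 6 -> 42 -> 39 -> 41
Step 5: curr=15, set curr.next=prev(6) | reversed so far: 15 -> 6 -> 42 -> 39 -> 41
Step 6: curr=7, set curr.next=prev(15) | reversed so far: 7 -> 15 -> 6 -> 42 -> 39 -> 41

7 -> 15 -> 6 -> 42 -> 39 -> 41 -> None


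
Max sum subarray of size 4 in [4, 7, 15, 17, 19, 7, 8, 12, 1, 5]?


[0:4]: 43
[1:5]: 58
[2:6]: 58
[3:7]: 51
[4:8]: 46
[5:9]: 28
[6:10]: 26

Max: 58 at [1:5]


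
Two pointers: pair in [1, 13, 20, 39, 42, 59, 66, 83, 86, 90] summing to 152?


lo=0(1)+hi=9(90)=91
lo=1(13)+hi=9(90)=103
lo=2(20)+hi=9(90)=110
lo=3(39)+hi=9(90)=129
lo=4(42)+hi=9(90)=132
lo=5(59)+hi=9(90)=149
lo=6(66)+hi=9(90)=156
lo=6(66)+hi=8(86)=152

Yes: 66+86=152


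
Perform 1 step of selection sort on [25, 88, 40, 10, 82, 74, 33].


Initial: [25, 88, 40, 10, 82, 74, 33]
Step 1: min=10 at 3
  Swap: [10, 88, 40, 25, 82, 74, 33]

After 1 step: [10, 88, 40, 25, 82, 74, 33]


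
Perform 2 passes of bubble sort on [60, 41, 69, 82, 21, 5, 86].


Initial: [60, 41, 69, 82, 21, 5, 86]
Pass 1: [41, 60, 69, 21, 5, 82, 86] (3 swaps)
Pass 2: [41, 60, 21, 5, 69, 82, 86] (2 swaps)

After 2 passes: [41, 60, 21, 5, 69, 82, 86]


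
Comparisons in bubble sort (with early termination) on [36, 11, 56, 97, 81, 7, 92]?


Algorithm: bubble sort (with early termination)
Input: [36, 11, 56, 97, 81, 7, 92]
Sorted: [7, 11, 36, 56, 81, 92, 97]

21


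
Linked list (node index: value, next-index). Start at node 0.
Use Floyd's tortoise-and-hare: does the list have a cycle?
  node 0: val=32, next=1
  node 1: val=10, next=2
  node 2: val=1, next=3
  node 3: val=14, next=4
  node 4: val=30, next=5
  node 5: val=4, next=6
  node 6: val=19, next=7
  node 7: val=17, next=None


Floyd's tortoise (slow, +1) and hare (fast, +2):
  init: slow=0, fast=0
  step 1: slow=1, fast=2
  step 2: slow=2, fast=4
  step 3: slow=3, fast=6
  step 4: fast 6->7->None, no cycle

Cycle: no


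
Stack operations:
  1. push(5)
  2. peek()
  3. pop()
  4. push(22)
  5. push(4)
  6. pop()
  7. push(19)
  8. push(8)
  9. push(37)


push(5) -> [5]
peek()->5
pop()->5, []
push(22) -> [22]
push(4) -> [22, 4]
pop()->4, [22]
push(19) -> [22, 19]
push(8) -> [22, 19, 8]
push(37) -> [22, 19, 8, 37]

Final stack: [22, 19, 8, 37]


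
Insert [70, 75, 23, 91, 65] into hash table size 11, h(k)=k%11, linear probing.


Insert 70: h=4 -> slot 4
Insert 75: h=9 -> slot 9
Insert 23: h=1 -> slot 1
Insert 91: h=3 -> slot 3
Insert 65: h=10 -> slot 10

Table: [None, 23, None, 91, 70, None, None, None, None, 75, 65]


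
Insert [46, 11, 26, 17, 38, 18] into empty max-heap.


Insert 46: [46]
Insert 11: [46, 11]
Insert 26: [46, 11, 26]
Insert 17: [46, 17, 26, 11]
Insert 38: [46, 38, 26, 11, 17]
Insert 18: [46, 38, 26, 11, 17, 18]

Final heap: [46, 38, 26, 11, 17, 18]


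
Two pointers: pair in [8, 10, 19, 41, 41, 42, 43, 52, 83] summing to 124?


lo=0(8)+hi=8(83)=91
lo=1(10)+hi=8(83)=93
lo=2(19)+hi=8(83)=102
lo=3(41)+hi=8(83)=124

Yes: 41+83=124


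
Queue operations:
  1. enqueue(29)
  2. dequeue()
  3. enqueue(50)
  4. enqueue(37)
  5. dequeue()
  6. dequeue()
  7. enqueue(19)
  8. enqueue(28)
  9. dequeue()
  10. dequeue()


enqueue(29) -> [29]
dequeue()->29, []
enqueue(50) -> [50]
enqueue(37) -> [50, 37]
dequeue()->50, [37]
dequeue()->37, []
enqueue(19) -> [19]
enqueue(28) -> [19, 28]
dequeue()->19, [28]
dequeue()->28, []

Final queue: []


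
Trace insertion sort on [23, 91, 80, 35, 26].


Initial: [23, 91, 80, 35, 26]
Insert 91: [23, 91, 80, 35, 26]
Insert 80: [23, 80, 91, 35, 26]
Insert 35: [23, 35, 80, 91, 26]
Insert 26: [23, 26, 35, 80, 91]

Sorted: [23, 26, 35, 80, 91]


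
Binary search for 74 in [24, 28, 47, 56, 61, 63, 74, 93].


Step 1: lo=0, hi=7, mid=3, val=56
Step 2: lo=4, hi=7, mid=5, val=63
Step 3: lo=6, hi=7, mid=6, val=74

Found at index 6


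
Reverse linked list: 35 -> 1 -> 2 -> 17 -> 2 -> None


Step 1: curr=35, set curr.next=prev(None) | reversed so far: 35
Step 2: curr=1, set curr.next=prev(35) | reversed so far: 1 -> 35
Step 3: curr=2, set curr.next=prev(1) | reversed so far: 2 -> 1 -> 35
Step 4: curr=17, set curr.next=prev(2) | reversed so far: 17 -> 2 -> 1 -> 35
Step 5: curr=2, set curr.next=prev(17) | reversed so far: 2 -> 17 -> 2 -> 1 -> 35

2 -> 17 -> 2 -> 1 -> 35 -> None


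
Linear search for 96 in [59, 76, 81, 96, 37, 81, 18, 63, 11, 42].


i=0: 59!=96
i=1: 76!=96
i=2: 81!=96
i=3: 96==96 found!

Found at 3, 4 comps


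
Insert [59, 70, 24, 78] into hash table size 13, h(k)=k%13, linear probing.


Insert 59: h=7 -> slot 7
Insert 70: h=5 -> slot 5
Insert 24: h=11 -> slot 11
Insert 78: h=0 -> slot 0

Table: [78, None, None, None, None, 70, None, 59, None, None, None, 24, None]


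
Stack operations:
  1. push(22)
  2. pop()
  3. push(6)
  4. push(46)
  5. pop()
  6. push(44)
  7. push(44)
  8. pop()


push(22) -> [22]
pop()->22, []
push(6) -> [6]
push(46) -> [6, 46]
pop()->46, [6]
push(44) -> [6, 44]
push(44) -> [6, 44, 44]
pop()->44, [6, 44]

Final stack: [6, 44]


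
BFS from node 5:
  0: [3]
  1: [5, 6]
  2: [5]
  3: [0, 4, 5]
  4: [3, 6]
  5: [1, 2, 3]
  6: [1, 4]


Visit 5, enqueue [1, 2, 3]
Visit 1, enqueue [6]
Visit 2, enqueue []
Visit 3, enqueue [0, 4]
Visit 6, enqueue []
Visit 0, enqueue []
Visit 4, enqueue []

BFS order: [5, 1, 2, 3, 6, 0, 4]


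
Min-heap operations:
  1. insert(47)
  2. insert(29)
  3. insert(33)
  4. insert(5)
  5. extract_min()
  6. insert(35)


insert(47) -> [47]
insert(29) -> [29, 47]
insert(33) -> [29, 47, 33]
insert(5) -> [5, 29, 33, 47]
extract_min()->5, [29, 47, 33]
insert(35) -> [29, 35, 33, 47]

Final heap: [29, 35, 33, 47]


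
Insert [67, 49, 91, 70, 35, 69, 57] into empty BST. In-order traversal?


Insert 67: root
Insert 49: L from 67
Insert 91: R from 67
Insert 70: R from 67 -> L from 91
Insert 35: L from 67 -> L from 49
Insert 69: R from 67 -> L from 91 -> L from 70
Insert 57: L from 67 -> R from 49

In-order: [35, 49, 57, 67, 69, 70, 91]


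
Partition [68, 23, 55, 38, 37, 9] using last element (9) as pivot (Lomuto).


Pivot: 9
Place pivot at 0: [9, 23, 55, 38, 37, 68]

Partitioned: [9, 23, 55, 38, 37, 68]


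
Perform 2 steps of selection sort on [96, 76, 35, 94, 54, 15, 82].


Initial: [96, 76, 35, 94, 54, 15, 82]
Step 1: min=15 at 5
  Swap: [15, 76, 35, 94, 54, 96, 82]
Step 2: min=35 at 2
  Swap: [15, 35, 76, 94, 54, 96, 82]

After 2 steps: [15, 35, 76, 94, 54, 96, 82]


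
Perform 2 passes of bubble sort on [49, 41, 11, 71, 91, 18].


Initial: [49, 41, 11, 71, 91, 18]
Pass 1: [41, 11, 49, 71, 18, 91] (3 swaps)
Pass 2: [11, 41, 49, 18, 71, 91] (2 swaps)

After 2 passes: [11, 41, 49, 18, 71, 91]


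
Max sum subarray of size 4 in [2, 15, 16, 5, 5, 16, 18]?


[0:4]: 38
[1:5]: 41
[2:6]: 42
[3:7]: 44

Max: 44 at [3:7]


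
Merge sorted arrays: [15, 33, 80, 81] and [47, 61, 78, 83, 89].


Take 15 from A
Take 33 from A
Take 47 from B
Take 61 from B
Take 78 from B
Take 80 from A
Take 81 from A

Merged: [15, 33, 47, 61, 78, 80, 81, 83, 89]


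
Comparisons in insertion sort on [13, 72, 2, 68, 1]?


Algorithm: insertion sort
Input: [13, 72, 2, 68, 1]
Sorted: [1, 2, 13, 68, 72]

9


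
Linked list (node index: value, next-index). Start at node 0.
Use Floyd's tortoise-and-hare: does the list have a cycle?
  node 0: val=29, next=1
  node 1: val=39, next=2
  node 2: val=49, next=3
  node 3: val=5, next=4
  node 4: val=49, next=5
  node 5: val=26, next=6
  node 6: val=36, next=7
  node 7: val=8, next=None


Floyd's tortoise (slow, +1) and hare (fast, +2):
  init: slow=0, fast=0
  step 1: slow=1, fast=2
  step 2: slow=2, fast=4
  step 3: slow=3, fast=6
  step 4: fast 6->7->None, no cycle

Cycle: no


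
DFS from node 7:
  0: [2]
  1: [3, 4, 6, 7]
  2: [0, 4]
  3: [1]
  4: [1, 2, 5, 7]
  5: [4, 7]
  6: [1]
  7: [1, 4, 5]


Visit 7, push [5, 4, 1]
Visit 1, push [6, 4, 3]
Visit 3, push []
Visit 4, push [5, 2]
Visit 2, push [0]
Visit 0, push []
Visit 5, push []
Visit 6, push []

DFS order: [7, 1, 3, 4, 2, 0, 5, 6]


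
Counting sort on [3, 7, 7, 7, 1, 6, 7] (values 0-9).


Input: [3, 7, 7, 7, 1, 6, 7]
Counts: [0, 1, 0, 1, 0, 0, 1, 4, 0, 0]

Sorted: [1, 3, 6, 7, 7, 7, 7]


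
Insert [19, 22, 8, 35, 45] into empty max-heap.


Insert 19: [19]
Insert 22: [22, 19]
Insert 8: [22, 19, 8]
Insert 35: [35, 22, 8, 19]
Insert 45: [45, 35, 8, 19, 22]

Final heap: [45, 35, 8, 19, 22]


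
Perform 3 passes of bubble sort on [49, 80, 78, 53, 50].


Initial: [49, 80, 78, 53, 50]
Pass 1: [49, 78, 53, 50, 80] (3 swaps)
Pass 2: [49, 53, 50, 78, 80] (2 swaps)
Pass 3: [49, 50, 53, 78, 80] (1 swaps)

After 3 passes: [49, 50, 53, 78, 80]


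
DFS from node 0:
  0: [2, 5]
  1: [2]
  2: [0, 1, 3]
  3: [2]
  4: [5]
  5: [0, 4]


Visit 0, push [5, 2]
Visit 2, push [3, 1]
Visit 1, push []
Visit 3, push []
Visit 5, push [4]
Visit 4, push []

DFS order: [0, 2, 1, 3, 5, 4]


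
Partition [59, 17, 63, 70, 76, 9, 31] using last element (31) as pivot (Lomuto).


Pivot: 31
  17 <= 31: swap -> [17, 59, 63, 70, 76, 9, 31]
  9 <= 31: swap -> [17, 9, 63, 70, 76, 59, 31]
Place pivot at 2: [17, 9, 31, 70, 76, 59, 63]

Partitioned: [17, 9, 31, 70, 76, 59, 63]


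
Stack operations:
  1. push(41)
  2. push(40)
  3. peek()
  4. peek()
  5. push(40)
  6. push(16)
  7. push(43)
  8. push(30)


push(41) -> [41]
push(40) -> [41, 40]
peek()->40
peek()->40
push(40) -> [41, 40, 40]
push(16) -> [41, 40, 40, 16]
push(43) -> [41, 40, 40, 16, 43]
push(30) -> [41, 40, 40, 16, 43, 30]

Final stack: [41, 40, 40, 16, 43, 30]


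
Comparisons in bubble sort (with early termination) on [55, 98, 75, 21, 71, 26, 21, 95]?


Algorithm: bubble sort (with early termination)
Input: [55, 98, 75, 21, 71, 26, 21, 95]
Sorted: [21, 21, 26, 55, 71, 75, 95, 98]

27


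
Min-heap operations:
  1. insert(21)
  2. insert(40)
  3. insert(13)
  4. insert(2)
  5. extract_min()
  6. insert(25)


insert(21) -> [21]
insert(40) -> [21, 40]
insert(13) -> [13, 40, 21]
insert(2) -> [2, 13, 21, 40]
extract_min()->2, [13, 40, 21]
insert(25) -> [13, 25, 21, 40]

Final heap: [13, 25, 21, 40]


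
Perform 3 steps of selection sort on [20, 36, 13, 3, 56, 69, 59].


Initial: [20, 36, 13, 3, 56, 69, 59]
Step 1: min=3 at 3
  Swap: [3, 36, 13, 20, 56, 69, 59]
Step 2: min=13 at 2
  Swap: [3, 13, 36, 20, 56, 69, 59]
Step 3: min=20 at 3
  Swap: [3, 13, 20, 36, 56, 69, 59]

After 3 steps: [3, 13, 20, 36, 56, 69, 59]


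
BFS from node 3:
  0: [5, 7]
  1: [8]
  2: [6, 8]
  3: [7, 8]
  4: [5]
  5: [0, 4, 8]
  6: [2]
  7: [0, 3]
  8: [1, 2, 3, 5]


Visit 3, enqueue [7, 8]
Visit 7, enqueue [0]
Visit 8, enqueue [1, 2, 5]
Visit 0, enqueue []
Visit 1, enqueue []
Visit 2, enqueue [6]
Visit 5, enqueue [4]
Visit 6, enqueue []
Visit 4, enqueue []

BFS order: [3, 7, 8, 0, 1, 2, 5, 6, 4]


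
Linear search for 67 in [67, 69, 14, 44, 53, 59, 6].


i=0: 67==67 found!

Found at 0, 1 comps


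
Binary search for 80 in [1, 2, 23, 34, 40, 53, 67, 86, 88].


Step 1: lo=0, hi=8, mid=4, val=40
Step 2: lo=5, hi=8, mid=6, val=67
Step 3: lo=7, hi=8, mid=7, val=86

Not found


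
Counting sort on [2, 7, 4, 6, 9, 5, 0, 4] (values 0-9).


Input: [2, 7, 4, 6, 9, 5, 0, 4]
Counts: [1, 0, 1, 0, 2, 1, 1, 1, 0, 1]

Sorted: [0, 2, 4, 4, 5, 6, 7, 9]


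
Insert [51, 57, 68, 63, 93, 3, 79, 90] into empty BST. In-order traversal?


Insert 51: root
Insert 57: R from 51
Insert 68: R from 51 -> R from 57
Insert 63: R from 51 -> R from 57 -> L from 68
Insert 93: R from 51 -> R from 57 -> R from 68
Insert 3: L from 51
Insert 79: R from 51 -> R from 57 -> R from 68 -> L from 93
Insert 90: R from 51 -> R from 57 -> R from 68 -> L from 93 -> R from 79

In-order: [3, 51, 57, 63, 68, 79, 90, 93]


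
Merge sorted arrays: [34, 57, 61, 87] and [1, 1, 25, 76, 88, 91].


Take 1 from B
Take 1 from B
Take 25 from B
Take 34 from A
Take 57 from A
Take 61 from A
Take 76 from B
Take 87 from A

Merged: [1, 1, 25, 34, 57, 61, 76, 87, 88, 91]


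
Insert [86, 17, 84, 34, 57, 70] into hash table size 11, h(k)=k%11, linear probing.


Insert 86: h=9 -> slot 9
Insert 17: h=6 -> slot 6
Insert 84: h=7 -> slot 7
Insert 34: h=1 -> slot 1
Insert 57: h=2 -> slot 2
Insert 70: h=4 -> slot 4

Table: [None, 34, 57, None, 70, None, 17, 84, None, 86, None]


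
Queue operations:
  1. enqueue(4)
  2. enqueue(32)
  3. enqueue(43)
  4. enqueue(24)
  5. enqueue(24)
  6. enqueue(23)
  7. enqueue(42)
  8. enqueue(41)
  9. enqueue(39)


enqueue(4) -> [4]
enqueue(32) -> [4, 32]
enqueue(43) -> [4, 32, 43]
enqueue(24) -> [4, 32, 43, 24]
enqueue(24) -> [4, 32, 43, 24, 24]
enqueue(23) -> [4, 32, 43, 24, 24, 23]
enqueue(42) -> [4, 32, 43, 24, 24, 23, 42]
enqueue(41) -> [4, 32, 43, 24, 24, 23, 42, 41]
enqueue(39) -> [4, 32, 43, 24, 24, 23, 42, 41, 39]

Final queue: [4, 32, 43, 24, 24, 23, 42, 41, 39]


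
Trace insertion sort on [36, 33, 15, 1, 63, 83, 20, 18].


Initial: [36, 33, 15, 1, 63, 83, 20, 18]
Insert 33: [33, 36, 15, 1, 63, 83, 20, 18]
Insert 15: [15, 33, 36, 1, 63, 83, 20, 18]
Insert 1: [1, 15, 33, 36, 63, 83, 20, 18]
Insert 63: [1, 15, 33, 36, 63, 83, 20, 18]
Insert 83: [1, 15, 33, 36, 63, 83, 20, 18]
Insert 20: [1, 15, 20, 33, 36, 63, 83, 18]
Insert 18: [1, 15, 18, 20, 33, 36, 63, 83]

Sorted: [1, 15, 18, 20, 33, 36, 63, 83]


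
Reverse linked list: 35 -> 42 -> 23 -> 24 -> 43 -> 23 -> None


Step 1: curr=35, set curr.next=prev(None) | reversed so far: 35
Step 2: curr=42, set curr.next=prev(35) | reversed so far: 42 -> 35
Step 3: curr=23, set curr.next=prev(42) | reversed so far: 23 -> 42 -> 35
Step 4: curr=24, set curr.next=prev(23) | reversed so far: 24 -> 23 -> 42 -> 35
Step 5: curr=43, set curr.next=prev(24) | reversed so far: 43 -> 24 -> 23 -> 42 -> 35
Step 6: curr=23, set curr.next=prev(43) | reversed so far: 23 -> 43 -> 24 -> 23 -> 42 -> 35

23 -> 43 -> 24 -> 23 -> 42 -> 35 -> None


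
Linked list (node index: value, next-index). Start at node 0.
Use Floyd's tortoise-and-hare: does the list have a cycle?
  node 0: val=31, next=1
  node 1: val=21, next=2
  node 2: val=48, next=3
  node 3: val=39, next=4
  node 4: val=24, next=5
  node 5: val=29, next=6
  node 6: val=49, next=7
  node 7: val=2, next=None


Floyd's tortoise (slow, +1) and hare (fast, +2):
  init: slow=0, fast=0
  step 1: slow=1, fast=2
  step 2: slow=2, fast=4
  step 3: slow=3, fast=6
  step 4: fast 6->7->None, no cycle

Cycle: no


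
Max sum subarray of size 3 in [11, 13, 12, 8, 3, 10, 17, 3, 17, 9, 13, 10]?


[0:3]: 36
[1:4]: 33
[2:5]: 23
[3:6]: 21
[4:7]: 30
[5:8]: 30
[6:9]: 37
[7:10]: 29
[8:11]: 39
[9:12]: 32

Max: 39 at [8:11]


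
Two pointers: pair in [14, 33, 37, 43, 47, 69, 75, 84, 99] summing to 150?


lo=0(14)+hi=8(99)=113
lo=1(33)+hi=8(99)=132
lo=2(37)+hi=8(99)=136
lo=3(43)+hi=8(99)=142
lo=4(47)+hi=8(99)=146
lo=5(69)+hi=8(99)=168
lo=5(69)+hi=7(84)=153
lo=5(69)+hi=6(75)=144

No pair found


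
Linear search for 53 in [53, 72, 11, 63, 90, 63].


i=0: 53==53 found!

Found at 0, 1 comps


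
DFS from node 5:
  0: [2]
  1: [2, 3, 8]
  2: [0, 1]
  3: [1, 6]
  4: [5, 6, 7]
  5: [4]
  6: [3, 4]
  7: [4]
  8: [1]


Visit 5, push [4]
Visit 4, push [7, 6]
Visit 6, push [3]
Visit 3, push [1]
Visit 1, push [8, 2]
Visit 2, push [0]
Visit 0, push []
Visit 8, push []
Visit 7, push []

DFS order: [5, 4, 6, 3, 1, 2, 0, 8, 7]


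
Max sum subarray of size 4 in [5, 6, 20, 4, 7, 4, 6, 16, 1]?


[0:4]: 35
[1:5]: 37
[2:6]: 35
[3:7]: 21
[4:8]: 33
[5:9]: 27

Max: 37 at [1:5]


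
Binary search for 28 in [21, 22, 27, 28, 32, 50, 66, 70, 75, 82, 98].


Step 1: lo=0, hi=10, mid=5, val=50
Step 2: lo=0, hi=4, mid=2, val=27
Step 3: lo=3, hi=4, mid=3, val=28

Found at index 3


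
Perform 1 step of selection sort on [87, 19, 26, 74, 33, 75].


Initial: [87, 19, 26, 74, 33, 75]
Step 1: min=19 at 1
  Swap: [19, 87, 26, 74, 33, 75]

After 1 step: [19, 87, 26, 74, 33, 75]


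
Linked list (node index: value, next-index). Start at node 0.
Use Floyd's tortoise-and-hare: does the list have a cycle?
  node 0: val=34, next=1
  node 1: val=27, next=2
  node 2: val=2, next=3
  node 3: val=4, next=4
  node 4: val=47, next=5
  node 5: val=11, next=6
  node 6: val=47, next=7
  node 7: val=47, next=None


Floyd's tortoise (slow, +1) and hare (fast, +2):
  init: slow=0, fast=0
  step 1: slow=1, fast=2
  step 2: slow=2, fast=4
  step 3: slow=3, fast=6
  step 4: fast 6->7->None, no cycle

Cycle: no


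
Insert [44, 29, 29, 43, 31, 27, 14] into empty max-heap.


Insert 44: [44]
Insert 29: [44, 29]
Insert 29: [44, 29, 29]
Insert 43: [44, 43, 29, 29]
Insert 31: [44, 43, 29, 29, 31]
Insert 27: [44, 43, 29, 29, 31, 27]
Insert 14: [44, 43, 29, 29, 31, 27, 14]

Final heap: [44, 43, 29, 29, 31, 27, 14]


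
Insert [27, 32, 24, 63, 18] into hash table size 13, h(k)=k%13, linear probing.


Insert 27: h=1 -> slot 1
Insert 32: h=6 -> slot 6
Insert 24: h=11 -> slot 11
Insert 63: h=11, 1 probes -> slot 12
Insert 18: h=5 -> slot 5

Table: [None, 27, None, None, None, 18, 32, None, None, None, None, 24, 63]


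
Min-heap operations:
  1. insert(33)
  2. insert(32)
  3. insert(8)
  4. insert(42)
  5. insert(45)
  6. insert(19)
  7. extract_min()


insert(33) -> [33]
insert(32) -> [32, 33]
insert(8) -> [8, 33, 32]
insert(42) -> [8, 33, 32, 42]
insert(45) -> [8, 33, 32, 42, 45]
insert(19) -> [8, 33, 19, 42, 45, 32]
extract_min()->8, [19, 33, 32, 42, 45]

Final heap: [19, 33, 32, 42, 45]


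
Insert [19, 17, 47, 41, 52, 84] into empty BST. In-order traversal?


Insert 19: root
Insert 17: L from 19
Insert 47: R from 19
Insert 41: R from 19 -> L from 47
Insert 52: R from 19 -> R from 47
Insert 84: R from 19 -> R from 47 -> R from 52

In-order: [17, 19, 41, 47, 52, 84]


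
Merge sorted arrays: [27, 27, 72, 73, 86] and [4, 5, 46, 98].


Take 4 from B
Take 5 from B
Take 27 from A
Take 27 from A
Take 46 from B
Take 72 from A
Take 73 from A
Take 86 from A

Merged: [4, 5, 27, 27, 46, 72, 73, 86, 98]


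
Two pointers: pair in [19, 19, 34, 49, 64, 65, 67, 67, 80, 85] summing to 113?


lo=0(19)+hi=9(85)=104
lo=1(19)+hi=9(85)=104
lo=2(34)+hi=9(85)=119
lo=2(34)+hi=8(80)=114
lo=2(34)+hi=7(67)=101
lo=3(49)+hi=7(67)=116
lo=3(49)+hi=6(67)=116
lo=3(49)+hi=5(65)=114
lo=3(49)+hi=4(64)=113

Yes: 49+64=113


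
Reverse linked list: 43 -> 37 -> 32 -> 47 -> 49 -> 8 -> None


Step 1: curr=43, set curr.next=prev(None) | reversed so far: 43
Step 2: curr=37, set curr.next=prev(43) | reversed so far: 37 -> 43
Step 3: curr=32, set curr.next=prev(37) | reversed so far: 32 -> 37 -> 43
Step 4: curr=47, set curr.next=prev(32) | reversed so far: 47 -> 32 -> 37 -> 43
Step 5: curr=49, set curr.next=prev(47) | reversed so far: 49 -> 47 -> 32 -> 37 -> 43
Step 6: curr=8, set curr.next=prev(49) | reversed so far: 8 -> 49 -> 47 -> 32 -> 37 -> 43

8 -> 49 -> 47 -> 32 -> 37 -> 43 -> None


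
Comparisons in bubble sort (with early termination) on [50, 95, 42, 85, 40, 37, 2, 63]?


Algorithm: bubble sort (with early termination)
Input: [50, 95, 42, 85, 40, 37, 2, 63]
Sorted: [2, 37, 40, 42, 50, 63, 85, 95]

28


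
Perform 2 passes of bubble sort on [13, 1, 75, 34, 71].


Initial: [13, 1, 75, 34, 71]
Pass 1: [1, 13, 34, 71, 75] (3 swaps)
Pass 2: [1, 13, 34, 71, 75] (0 swaps)

After 2 passes: [1, 13, 34, 71, 75]


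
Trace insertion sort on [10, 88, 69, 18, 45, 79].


Initial: [10, 88, 69, 18, 45, 79]
Insert 88: [10, 88, 69, 18, 45, 79]
Insert 69: [10, 69, 88, 18, 45, 79]
Insert 18: [10, 18, 69, 88, 45, 79]
Insert 45: [10, 18, 45, 69, 88, 79]
Insert 79: [10, 18, 45, 69, 79, 88]

Sorted: [10, 18, 45, 69, 79, 88]


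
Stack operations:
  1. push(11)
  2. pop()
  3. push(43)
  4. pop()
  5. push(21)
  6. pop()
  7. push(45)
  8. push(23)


push(11) -> [11]
pop()->11, []
push(43) -> [43]
pop()->43, []
push(21) -> [21]
pop()->21, []
push(45) -> [45]
push(23) -> [45, 23]

Final stack: [45, 23]


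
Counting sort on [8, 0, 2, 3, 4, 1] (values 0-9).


Input: [8, 0, 2, 3, 4, 1]
Counts: [1, 1, 1, 1, 1, 0, 0, 0, 1, 0]

Sorted: [0, 1, 2, 3, 4, 8]


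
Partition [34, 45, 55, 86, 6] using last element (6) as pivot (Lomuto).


Pivot: 6
Place pivot at 0: [6, 45, 55, 86, 34]

Partitioned: [6, 45, 55, 86, 34]


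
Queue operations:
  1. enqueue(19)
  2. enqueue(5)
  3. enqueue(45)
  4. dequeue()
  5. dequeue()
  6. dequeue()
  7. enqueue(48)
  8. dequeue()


enqueue(19) -> [19]
enqueue(5) -> [19, 5]
enqueue(45) -> [19, 5, 45]
dequeue()->19, [5, 45]
dequeue()->5, [45]
dequeue()->45, []
enqueue(48) -> [48]
dequeue()->48, []

Final queue: []


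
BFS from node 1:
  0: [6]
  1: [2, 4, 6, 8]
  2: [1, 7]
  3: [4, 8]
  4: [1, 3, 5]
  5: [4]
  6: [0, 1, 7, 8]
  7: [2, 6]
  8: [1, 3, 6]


Visit 1, enqueue [2, 4, 6, 8]
Visit 2, enqueue [7]
Visit 4, enqueue [3, 5]
Visit 6, enqueue [0]
Visit 8, enqueue []
Visit 7, enqueue []
Visit 3, enqueue []
Visit 5, enqueue []
Visit 0, enqueue []

BFS order: [1, 2, 4, 6, 8, 7, 3, 5, 0]


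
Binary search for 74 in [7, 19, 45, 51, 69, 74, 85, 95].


Step 1: lo=0, hi=7, mid=3, val=51
Step 2: lo=4, hi=7, mid=5, val=74

Found at index 5


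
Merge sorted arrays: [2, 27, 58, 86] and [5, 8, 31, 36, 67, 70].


Take 2 from A
Take 5 from B
Take 8 from B
Take 27 from A
Take 31 from B
Take 36 from B
Take 58 from A
Take 67 from B
Take 70 from B

Merged: [2, 5, 8, 27, 31, 36, 58, 67, 70, 86]


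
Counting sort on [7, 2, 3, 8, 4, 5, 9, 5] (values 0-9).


Input: [7, 2, 3, 8, 4, 5, 9, 5]
Counts: [0, 0, 1, 1, 1, 2, 0, 1, 1, 1]

Sorted: [2, 3, 4, 5, 5, 7, 8, 9]


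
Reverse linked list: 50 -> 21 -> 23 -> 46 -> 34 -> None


Step 1: curr=50, set curr.next=prev(None) | reversed so far: 50
Step 2: curr=21, set curr.next=prev(50) | reversed so far: 21 -> 50
Step 3: curr=23, set curr.next=prev(21) | reversed so far: 23 -> 21 -> 50
Step 4: curr=46, set curr.next=prev(23) | reversed so far: 46 -> 23 -> 21 -> 50
Step 5: curr=34, set curr.next=prev(46) | reversed so far: 34 -> 46 -> 23 -> 21 -> 50

34 -> 46 -> 23 -> 21 -> 50 -> None


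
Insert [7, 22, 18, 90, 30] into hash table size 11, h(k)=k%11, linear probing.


Insert 7: h=7 -> slot 7
Insert 22: h=0 -> slot 0
Insert 18: h=7, 1 probes -> slot 8
Insert 90: h=2 -> slot 2
Insert 30: h=8, 1 probes -> slot 9

Table: [22, None, 90, None, None, None, None, 7, 18, 30, None]


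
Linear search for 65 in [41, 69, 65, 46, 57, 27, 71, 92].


i=0: 41!=65
i=1: 69!=65
i=2: 65==65 found!

Found at 2, 3 comps


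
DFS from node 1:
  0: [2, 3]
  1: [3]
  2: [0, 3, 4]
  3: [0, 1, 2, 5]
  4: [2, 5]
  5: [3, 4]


Visit 1, push [3]
Visit 3, push [5, 2, 0]
Visit 0, push [2]
Visit 2, push [4]
Visit 4, push [5]
Visit 5, push []

DFS order: [1, 3, 0, 2, 4, 5]


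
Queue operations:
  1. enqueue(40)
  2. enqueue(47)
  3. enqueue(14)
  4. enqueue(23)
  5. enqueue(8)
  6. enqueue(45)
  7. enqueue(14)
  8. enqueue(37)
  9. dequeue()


enqueue(40) -> [40]
enqueue(47) -> [40, 47]
enqueue(14) -> [40, 47, 14]
enqueue(23) -> [40, 47, 14, 23]
enqueue(8) -> [40, 47, 14, 23, 8]
enqueue(45) -> [40, 47, 14, 23, 8, 45]
enqueue(14) -> [40, 47, 14, 23, 8, 45, 14]
enqueue(37) -> [40, 47, 14, 23, 8, 45, 14, 37]
dequeue()->40, [47, 14, 23, 8, 45, 14, 37]

Final queue: [47, 14, 23, 8, 45, 14, 37]


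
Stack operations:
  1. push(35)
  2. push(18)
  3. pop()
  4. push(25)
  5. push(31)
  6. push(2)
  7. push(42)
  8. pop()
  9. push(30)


push(35) -> [35]
push(18) -> [35, 18]
pop()->18, [35]
push(25) -> [35, 25]
push(31) -> [35, 25, 31]
push(2) -> [35, 25, 31, 2]
push(42) -> [35, 25, 31, 2, 42]
pop()->42, [35, 25, 31, 2]
push(30) -> [35, 25, 31, 2, 30]

Final stack: [35, 25, 31, 2, 30]


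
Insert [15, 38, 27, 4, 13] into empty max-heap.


Insert 15: [15]
Insert 38: [38, 15]
Insert 27: [38, 15, 27]
Insert 4: [38, 15, 27, 4]
Insert 13: [38, 15, 27, 4, 13]

Final heap: [38, 15, 27, 4, 13]


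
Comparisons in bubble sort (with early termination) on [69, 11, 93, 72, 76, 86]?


Algorithm: bubble sort (with early termination)
Input: [69, 11, 93, 72, 76, 86]
Sorted: [11, 69, 72, 76, 86, 93]

9


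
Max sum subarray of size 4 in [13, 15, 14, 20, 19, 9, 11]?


[0:4]: 62
[1:5]: 68
[2:6]: 62
[3:7]: 59

Max: 68 at [1:5]


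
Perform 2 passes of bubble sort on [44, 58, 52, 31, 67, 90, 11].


Initial: [44, 58, 52, 31, 67, 90, 11]
Pass 1: [44, 52, 31, 58, 67, 11, 90] (3 swaps)
Pass 2: [44, 31, 52, 58, 11, 67, 90] (2 swaps)

After 2 passes: [44, 31, 52, 58, 11, 67, 90]


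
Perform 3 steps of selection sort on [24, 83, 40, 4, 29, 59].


Initial: [24, 83, 40, 4, 29, 59]
Step 1: min=4 at 3
  Swap: [4, 83, 40, 24, 29, 59]
Step 2: min=24 at 3
  Swap: [4, 24, 40, 83, 29, 59]
Step 3: min=29 at 4
  Swap: [4, 24, 29, 83, 40, 59]

After 3 steps: [4, 24, 29, 83, 40, 59]


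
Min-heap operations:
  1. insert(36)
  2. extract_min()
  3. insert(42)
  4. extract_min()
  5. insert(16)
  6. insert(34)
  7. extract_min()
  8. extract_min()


insert(36) -> [36]
extract_min()->36, []
insert(42) -> [42]
extract_min()->42, []
insert(16) -> [16]
insert(34) -> [16, 34]
extract_min()->16, [34]
extract_min()->34, []

Final heap: []


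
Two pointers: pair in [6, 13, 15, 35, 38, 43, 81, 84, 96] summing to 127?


lo=0(6)+hi=8(96)=102
lo=1(13)+hi=8(96)=109
lo=2(15)+hi=8(96)=111
lo=3(35)+hi=8(96)=131
lo=3(35)+hi=7(84)=119
lo=4(38)+hi=7(84)=122
lo=5(43)+hi=7(84)=127

Yes: 43+84=127


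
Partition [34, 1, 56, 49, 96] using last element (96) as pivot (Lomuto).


Pivot: 96
  34 <= 96: advance i (no swap)
  1 <= 96: advance i (no swap)
  56 <= 96: advance i (no swap)
  49 <= 96: advance i (no swap)
Place pivot at 4: [34, 1, 56, 49, 96]

Partitioned: [34, 1, 56, 49, 96]


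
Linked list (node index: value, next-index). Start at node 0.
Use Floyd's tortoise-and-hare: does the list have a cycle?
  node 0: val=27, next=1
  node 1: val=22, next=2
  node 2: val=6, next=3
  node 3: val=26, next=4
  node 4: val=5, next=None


Floyd's tortoise (slow, +1) and hare (fast, +2):
  init: slow=0, fast=0
  step 1: slow=1, fast=2
  step 2: slow=2, fast=4
  step 3: fast -> None, no cycle

Cycle: no


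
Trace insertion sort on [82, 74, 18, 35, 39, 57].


Initial: [82, 74, 18, 35, 39, 57]
Insert 74: [74, 82, 18, 35, 39, 57]
Insert 18: [18, 74, 82, 35, 39, 57]
Insert 35: [18, 35, 74, 82, 39, 57]
Insert 39: [18, 35, 39, 74, 82, 57]
Insert 57: [18, 35, 39, 57, 74, 82]

Sorted: [18, 35, 39, 57, 74, 82]


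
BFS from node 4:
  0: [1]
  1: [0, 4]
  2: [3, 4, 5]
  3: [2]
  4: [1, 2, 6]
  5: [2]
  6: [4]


Visit 4, enqueue [1, 2, 6]
Visit 1, enqueue [0]
Visit 2, enqueue [3, 5]
Visit 6, enqueue []
Visit 0, enqueue []
Visit 3, enqueue []
Visit 5, enqueue []

BFS order: [4, 1, 2, 6, 0, 3, 5]


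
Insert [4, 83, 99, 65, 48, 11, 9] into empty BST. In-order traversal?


Insert 4: root
Insert 83: R from 4
Insert 99: R from 4 -> R from 83
Insert 65: R from 4 -> L from 83
Insert 48: R from 4 -> L from 83 -> L from 65
Insert 11: R from 4 -> L from 83 -> L from 65 -> L from 48
Insert 9: R from 4 -> L from 83 -> L from 65 -> L from 48 -> L from 11

In-order: [4, 9, 11, 48, 65, 83, 99]


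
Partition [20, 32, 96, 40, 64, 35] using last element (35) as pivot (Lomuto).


Pivot: 35
  20 <= 35: advance i (no swap)
  32 <= 35: advance i (no swap)
Place pivot at 2: [20, 32, 35, 40, 64, 96]

Partitioned: [20, 32, 35, 40, 64, 96]


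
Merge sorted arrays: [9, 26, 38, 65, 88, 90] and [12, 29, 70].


Take 9 from A
Take 12 from B
Take 26 from A
Take 29 from B
Take 38 from A
Take 65 from A
Take 70 from B

Merged: [9, 12, 26, 29, 38, 65, 70, 88, 90]


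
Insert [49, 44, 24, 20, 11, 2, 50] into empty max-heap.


Insert 49: [49]
Insert 44: [49, 44]
Insert 24: [49, 44, 24]
Insert 20: [49, 44, 24, 20]
Insert 11: [49, 44, 24, 20, 11]
Insert 2: [49, 44, 24, 20, 11, 2]
Insert 50: [50, 44, 49, 20, 11, 2, 24]

Final heap: [50, 44, 49, 20, 11, 2, 24]


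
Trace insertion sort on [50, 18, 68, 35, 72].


Initial: [50, 18, 68, 35, 72]
Insert 18: [18, 50, 68, 35, 72]
Insert 68: [18, 50, 68, 35, 72]
Insert 35: [18, 35, 50, 68, 72]
Insert 72: [18, 35, 50, 68, 72]

Sorted: [18, 35, 50, 68, 72]


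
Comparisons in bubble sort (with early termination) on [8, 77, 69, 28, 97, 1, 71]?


Algorithm: bubble sort (with early termination)
Input: [8, 77, 69, 28, 97, 1, 71]
Sorted: [1, 8, 28, 69, 71, 77, 97]

21


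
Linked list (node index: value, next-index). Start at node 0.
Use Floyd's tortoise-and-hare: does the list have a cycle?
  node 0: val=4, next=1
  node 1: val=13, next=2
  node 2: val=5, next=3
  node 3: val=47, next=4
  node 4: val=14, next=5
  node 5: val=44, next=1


Floyd's tortoise (slow, +1) and hare (fast, +2):
  init: slow=0, fast=0
  step 1: slow=1, fast=2
  step 2: slow=2, fast=4
  step 3: slow=3, fast=1
  step 4: slow=4, fast=3
  step 5: slow=5, fast=5
  slow == fast at node 5: cycle detected

Cycle: yes


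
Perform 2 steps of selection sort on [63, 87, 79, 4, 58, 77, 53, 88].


Initial: [63, 87, 79, 4, 58, 77, 53, 88]
Step 1: min=4 at 3
  Swap: [4, 87, 79, 63, 58, 77, 53, 88]
Step 2: min=53 at 6
  Swap: [4, 53, 79, 63, 58, 77, 87, 88]

After 2 steps: [4, 53, 79, 63, 58, 77, 87, 88]


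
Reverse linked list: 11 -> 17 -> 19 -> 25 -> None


Step 1: curr=11, set curr.next=prev(None) | reversed so far: 11
Step 2: curr=17, set curr.next=prev(11) | reversed so far: 17 -> 11
Step 3: curr=19, set curr.next=prev(17) | reversed so far: 19 -> 17 -> 11
Step 4: curr=25, set curr.next=prev(19) | reversed so far: 25 -> 19 -> 17 -> 11

25 -> 19 -> 17 -> 11 -> None


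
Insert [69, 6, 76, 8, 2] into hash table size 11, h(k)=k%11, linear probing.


Insert 69: h=3 -> slot 3
Insert 6: h=6 -> slot 6
Insert 76: h=10 -> slot 10
Insert 8: h=8 -> slot 8
Insert 2: h=2 -> slot 2

Table: [None, None, 2, 69, None, None, 6, None, 8, None, 76]


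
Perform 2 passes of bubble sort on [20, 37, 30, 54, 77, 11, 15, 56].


Initial: [20, 37, 30, 54, 77, 11, 15, 56]
Pass 1: [20, 30, 37, 54, 11, 15, 56, 77] (4 swaps)
Pass 2: [20, 30, 37, 11, 15, 54, 56, 77] (2 swaps)

After 2 passes: [20, 30, 37, 11, 15, 54, 56, 77]


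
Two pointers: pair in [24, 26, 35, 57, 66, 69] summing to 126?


lo=0(24)+hi=5(69)=93
lo=1(26)+hi=5(69)=95
lo=2(35)+hi=5(69)=104
lo=3(57)+hi=5(69)=126

Yes: 57+69=126


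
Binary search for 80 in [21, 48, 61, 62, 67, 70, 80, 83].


Step 1: lo=0, hi=7, mid=3, val=62
Step 2: lo=4, hi=7, mid=5, val=70
Step 3: lo=6, hi=7, mid=6, val=80

Found at index 6


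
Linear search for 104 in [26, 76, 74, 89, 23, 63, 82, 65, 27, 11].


i=0: 26!=104
i=1: 76!=104
i=2: 74!=104
i=3: 89!=104
i=4: 23!=104
i=5: 63!=104
i=6: 82!=104
i=7: 65!=104
i=8: 27!=104
i=9: 11!=104

Not found, 10 comps


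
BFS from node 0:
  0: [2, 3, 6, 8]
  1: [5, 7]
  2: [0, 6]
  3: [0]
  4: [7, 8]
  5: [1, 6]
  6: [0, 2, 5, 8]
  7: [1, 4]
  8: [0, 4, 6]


Visit 0, enqueue [2, 3, 6, 8]
Visit 2, enqueue []
Visit 3, enqueue []
Visit 6, enqueue [5]
Visit 8, enqueue [4]
Visit 5, enqueue [1]
Visit 4, enqueue [7]
Visit 1, enqueue []
Visit 7, enqueue []

BFS order: [0, 2, 3, 6, 8, 5, 4, 1, 7]


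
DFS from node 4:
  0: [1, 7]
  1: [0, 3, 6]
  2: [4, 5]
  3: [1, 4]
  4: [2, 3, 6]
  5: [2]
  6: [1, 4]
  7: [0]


Visit 4, push [6, 3, 2]
Visit 2, push [5]
Visit 5, push []
Visit 3, push [1]
Visit 1, push [6, 0]
Visit 0, push [7]
Visit 7, push []
Visit 6, push []

DFS order: [4, 2, 5, 3, 1, 0, 7, 6]


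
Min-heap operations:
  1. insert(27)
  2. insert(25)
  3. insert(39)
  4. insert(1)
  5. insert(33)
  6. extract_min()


insert(27) -> [27]
insert(25) -> [25, 27]
insert(39) -> [25, 27, 39]
insert(1) -> [1, 25, 39, 27]
insert(33) -> [1, 25, 39, 27, 33]
extract_min()->1, [25, 27, 39, 33]

Final heap: [25, 27, 39, 33]


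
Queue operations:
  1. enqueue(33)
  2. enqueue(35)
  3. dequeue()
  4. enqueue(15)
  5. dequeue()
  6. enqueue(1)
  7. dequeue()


enqueue(33) -> [33]
enqueue(35) -> [33, 35]
dequeue()->33, [35]
enqueue(15) -> [35, 15]
dequeue()->35, [15]
enqueue(1) -> [15, 1]
dequeue()->15, [1]

Final queue: [1]


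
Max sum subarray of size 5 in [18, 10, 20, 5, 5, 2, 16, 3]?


[0:5]: 58
[1:6]: 42
[2:7]: 48
[3:8]: 31

Max: 58 at [0:5]


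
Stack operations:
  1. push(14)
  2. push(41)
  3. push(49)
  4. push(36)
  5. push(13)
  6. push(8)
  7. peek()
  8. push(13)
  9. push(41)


push(14) -> [14]
push(41) -> [14, 41]
push(49) -> [14, 41, 49]
push(36) -> [14, 41, 49, 36]
push(13) -> [14, 41, 49, 36, 13]
push(8) -> [14, 41, 49, 36, 13, 8]
peek()->8
push(13) -> [14, 41, 49, 36, 13, 8, 13]
push(41) -> [14, 41, 49, 36, 13, 8, 13, 41]

Final stack: [14, 41, 49, 36, 13, 8, 13, 41]


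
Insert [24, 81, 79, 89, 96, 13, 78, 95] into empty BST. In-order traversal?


Insert 24: root
Insert 81: R from 24
Insert 79: R from 24 -> L from 81
Insert 89: R from 24 -> R from 81
Insert 96: R from 24 -> R from 81 -> R from 89
Insert 13: L from 24
Insert 78: R from 24 -> L from 81 -> L from 79
Insert 95: R from 24 -> R from 81 -> R from 89 -> L from 96

In-order: [13, 24, 78, 79, 81, 89, 95, 96]


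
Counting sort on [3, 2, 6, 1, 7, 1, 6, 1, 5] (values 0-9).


Input: [3, 2, 6, 1, 7, 1, 6, 1, 5]
Counts: [0, 3, 1, 1, 0, 1, 2, 1, 0, 0]

Sorted: [1, 1, 1, 2, 3, 5, 6, 6, 7]


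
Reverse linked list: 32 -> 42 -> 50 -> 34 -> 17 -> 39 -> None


Step 1: curr=32, set curr.next=prev(None) | reversed so far: 32
Step 2: curr=42, set curr.next=prev(32) | reversed so far: 42 -> 32
Step 3: curr=50, set curr.next=prev(42) | reversed so far: 50 -> 42 -> 32
Step 4: curr=34, set curr.next=prev(50) | reversed so far: 34 -> 50 -> 42 -> 32
Step 5: curr=17, set curr.next=prev(34) | reversed so far: 17 -> 34 -> 50 -> 42 -> 32
Step 6: curr=39, set curr.next=prev(17) | reversed so far: 39 -> 17 -> 34 -> 50 -> 42 -> 32

39 -> 17 -> 34 -> 50 -> 42 -> 32 -> None


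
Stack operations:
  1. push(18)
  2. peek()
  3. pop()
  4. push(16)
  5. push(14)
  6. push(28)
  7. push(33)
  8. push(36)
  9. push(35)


push(18) -> [18]
peek()->18
pop()->18, []
push(16) -> [16]
push(14) -> [16, 14]
push(28) -> [16, 14, 28]
push(33) -> [16, 14, 28, 33]
push(36) -> [16, 14, 28, 33, 36]
push(35) -> [16, 14, 28, 33, 36, 35]

Final stack: [16, 14, 28, 33, 36, 35]


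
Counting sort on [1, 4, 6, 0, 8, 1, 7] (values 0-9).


Input: [1, 4, 6, 0, 8, 1, 7]
Counts: [1, 2, 0, 0, 1, 0, 1, 1, 1, 0]

Sorted: [0, 1, 1, 4, 6, 7, 8]


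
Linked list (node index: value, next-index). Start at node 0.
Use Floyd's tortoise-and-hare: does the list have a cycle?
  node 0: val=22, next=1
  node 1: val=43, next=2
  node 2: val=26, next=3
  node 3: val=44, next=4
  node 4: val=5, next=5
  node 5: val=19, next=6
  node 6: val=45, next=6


Floyd's tortoise (slow, +1) and hare (fast, +2):
  init: slow=0, fast=0
  step 1: slow=1, fast=2
  step 2: slow=2, fast=4
  step 3: slow=3, fast=6
  step 4: slow=4, fast=6
  step 5: slow=5, fast=6
  step 6: slow=6, fast=6
  slow == fast at node 6: cycle detected

Cycle: yes


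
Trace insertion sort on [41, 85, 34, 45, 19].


Initial: [41, 85, 34, 45, 19]
Insert 85: [41, 85, 34, 45, 19]
Insert 34: [34, 41, 85, 45, 19]
Insert 45: [34, 41, 45, 85, 19]
Insert 19: [19, 34, 41, 45, 85]

Sorted: [19, 34, 41, 45, 85]


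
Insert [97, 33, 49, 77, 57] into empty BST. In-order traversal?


Insert 97: root
Insert 33: L from 97
Insert 49: L from 97 -> R from 33
Insert 77: L from 97 -> R from 33 -> R from 49
Insert 57: L from 97 -> R from 33 -> R from 49 -> L from 77

In-order: [33, 49, 57, 77, 97]


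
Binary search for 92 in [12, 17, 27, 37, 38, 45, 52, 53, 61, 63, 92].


Step 1: lo=0, hi=10, mid=5, val=45
Step 2: lo=6, hi=10, mid=8, val=61
Step 3: lo=9, hi=10, mid=9, val=63
Step 4: lo=10, hi=10, mid=10, val=92

Found at index 10


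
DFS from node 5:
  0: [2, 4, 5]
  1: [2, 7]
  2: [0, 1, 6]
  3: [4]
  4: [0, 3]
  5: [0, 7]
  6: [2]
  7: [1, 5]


Visit 5, push [7, 0]
Visit 0, push [4, 2]
Visit 2, push [6, 1]
Visit 1, push [7]
Visit 7, push []
Visit 6, push []
Visit 4, push [3]
Visit 3, push []

DFS order: [5, 0, 2, 1, 7, 6, 4, 3]


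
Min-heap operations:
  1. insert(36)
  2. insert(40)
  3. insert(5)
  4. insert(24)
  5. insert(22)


insert(36) -> [36]
insert(40) -> [36, 40]
insert(5) -> [5, 40, 36]
insert(24) -> [5, 24, 36, 40]
insert(22) -> [5, 22, 36, 40, 24]

Final heap: [5, 22, 36, 40, 24]


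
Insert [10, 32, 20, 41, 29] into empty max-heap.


Insert 10: [10]
Insert 32: [32, 10]
Insert 20: [32, 10, 20]
Insert 41: [41, 32, 20, 10]
Insert 29: [41, 32, 20, 10, 29]

Final heap: [41, 32, 20, 10, 29]
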